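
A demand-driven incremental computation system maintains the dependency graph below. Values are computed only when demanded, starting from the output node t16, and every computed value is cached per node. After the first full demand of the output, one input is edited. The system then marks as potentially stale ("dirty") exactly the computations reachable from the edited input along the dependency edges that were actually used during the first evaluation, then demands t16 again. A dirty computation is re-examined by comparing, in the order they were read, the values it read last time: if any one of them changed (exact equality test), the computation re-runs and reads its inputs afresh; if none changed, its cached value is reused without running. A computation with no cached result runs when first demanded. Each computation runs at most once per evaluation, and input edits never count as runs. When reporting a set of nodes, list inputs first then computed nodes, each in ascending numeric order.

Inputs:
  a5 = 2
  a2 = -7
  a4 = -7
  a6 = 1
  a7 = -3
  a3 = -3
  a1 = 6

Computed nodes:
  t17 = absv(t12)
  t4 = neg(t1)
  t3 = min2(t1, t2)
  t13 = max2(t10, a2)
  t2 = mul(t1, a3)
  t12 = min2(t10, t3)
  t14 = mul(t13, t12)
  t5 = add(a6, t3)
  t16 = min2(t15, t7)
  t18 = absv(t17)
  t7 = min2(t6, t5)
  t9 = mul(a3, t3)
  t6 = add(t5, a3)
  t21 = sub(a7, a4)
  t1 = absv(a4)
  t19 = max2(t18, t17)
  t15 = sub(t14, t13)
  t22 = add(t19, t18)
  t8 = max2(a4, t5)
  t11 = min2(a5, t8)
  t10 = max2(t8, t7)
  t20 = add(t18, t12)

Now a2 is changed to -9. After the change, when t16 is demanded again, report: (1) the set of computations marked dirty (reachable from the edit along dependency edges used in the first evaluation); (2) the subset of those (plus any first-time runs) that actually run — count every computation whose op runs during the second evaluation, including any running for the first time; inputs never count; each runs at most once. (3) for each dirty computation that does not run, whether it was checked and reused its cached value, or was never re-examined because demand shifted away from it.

Marked dirty: t13, t14, t15, t16.
Computations that run: t13 — 1 in total.
Checked but reused from cache: t14, t15, t16.
Key observation: the change is absorbed at t13 — it re-runs but produces the same value, and the output's value is unchanged.

First evaluation (everything demanded from the output):
  t1 = absv(-7) = 7
  t2 = mul(7, -3) = -21
  t3 = min2(7, -21) = -21
  t5 = add(1, -21) = -20
  t6 = add(-20, -3) = -23
  t7 = min2(-23, -20) = -23
  t8 = max2(-7, -20) = -7
  t10 = max2(-7, -23) = -7
  t12 = min2(-7, -21) = -21
  t13 = max2(-7, -7) = -7
  t14 = mul(-7, -21) = 147
  t15 = sub(147, -7) = 154
  t16 = min2(154, -23) = -23

Propagation after the edit:
  t13: runs — a2 -7->-9; result -7 (same value as before).
  t14: checked — values it read are unchanged (t13 unchanged, t12 unchanged); reused cached 147 without running.
  t15: checked — values it read are unchanged (t14 unchanged, t13 unchanged); reused cached 154 without running.
  t16: checked — values it read are unchanged (t15 unchanged, t7 unchanged); reused cached -23 without running.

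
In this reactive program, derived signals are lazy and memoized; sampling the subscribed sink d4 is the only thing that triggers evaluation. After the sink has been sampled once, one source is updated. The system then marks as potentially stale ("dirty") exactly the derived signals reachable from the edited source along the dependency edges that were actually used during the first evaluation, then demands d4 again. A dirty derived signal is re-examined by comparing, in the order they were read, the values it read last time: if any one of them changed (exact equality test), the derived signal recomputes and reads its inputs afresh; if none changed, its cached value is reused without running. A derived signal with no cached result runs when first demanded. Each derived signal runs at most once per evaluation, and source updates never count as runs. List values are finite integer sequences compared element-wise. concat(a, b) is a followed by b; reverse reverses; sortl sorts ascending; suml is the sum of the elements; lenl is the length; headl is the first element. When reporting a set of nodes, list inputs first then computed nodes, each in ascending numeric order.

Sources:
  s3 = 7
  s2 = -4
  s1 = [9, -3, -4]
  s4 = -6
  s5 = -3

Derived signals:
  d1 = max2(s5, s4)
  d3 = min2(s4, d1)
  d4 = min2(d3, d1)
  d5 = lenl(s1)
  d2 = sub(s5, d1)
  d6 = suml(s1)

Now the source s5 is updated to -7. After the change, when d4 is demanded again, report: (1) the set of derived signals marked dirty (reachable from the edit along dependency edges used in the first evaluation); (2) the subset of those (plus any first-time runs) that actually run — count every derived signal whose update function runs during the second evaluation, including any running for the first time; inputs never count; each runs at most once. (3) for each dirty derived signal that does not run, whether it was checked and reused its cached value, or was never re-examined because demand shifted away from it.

First demand of the output computes:
  d1 = max2(-3, -6) = -3
  d3 = min2(-6, -3) = -6
  d4 = min2(-6, -3) = -6

After the edit, cleaning proceeds:
  d1: a read changed (s5 -3->-7) — executes, giving -6.
  d3: a read changed (d1 -3->-6) — executes, giving -6 — identical to its old value.
  d4: a read changed (d1 -3->-6) — executes, giving -6 — identical to its old value.

The edit dirties: d1, d3, d4.
3 derived signals run: d1, d3, d4.
No dirty derived signal escaped a run.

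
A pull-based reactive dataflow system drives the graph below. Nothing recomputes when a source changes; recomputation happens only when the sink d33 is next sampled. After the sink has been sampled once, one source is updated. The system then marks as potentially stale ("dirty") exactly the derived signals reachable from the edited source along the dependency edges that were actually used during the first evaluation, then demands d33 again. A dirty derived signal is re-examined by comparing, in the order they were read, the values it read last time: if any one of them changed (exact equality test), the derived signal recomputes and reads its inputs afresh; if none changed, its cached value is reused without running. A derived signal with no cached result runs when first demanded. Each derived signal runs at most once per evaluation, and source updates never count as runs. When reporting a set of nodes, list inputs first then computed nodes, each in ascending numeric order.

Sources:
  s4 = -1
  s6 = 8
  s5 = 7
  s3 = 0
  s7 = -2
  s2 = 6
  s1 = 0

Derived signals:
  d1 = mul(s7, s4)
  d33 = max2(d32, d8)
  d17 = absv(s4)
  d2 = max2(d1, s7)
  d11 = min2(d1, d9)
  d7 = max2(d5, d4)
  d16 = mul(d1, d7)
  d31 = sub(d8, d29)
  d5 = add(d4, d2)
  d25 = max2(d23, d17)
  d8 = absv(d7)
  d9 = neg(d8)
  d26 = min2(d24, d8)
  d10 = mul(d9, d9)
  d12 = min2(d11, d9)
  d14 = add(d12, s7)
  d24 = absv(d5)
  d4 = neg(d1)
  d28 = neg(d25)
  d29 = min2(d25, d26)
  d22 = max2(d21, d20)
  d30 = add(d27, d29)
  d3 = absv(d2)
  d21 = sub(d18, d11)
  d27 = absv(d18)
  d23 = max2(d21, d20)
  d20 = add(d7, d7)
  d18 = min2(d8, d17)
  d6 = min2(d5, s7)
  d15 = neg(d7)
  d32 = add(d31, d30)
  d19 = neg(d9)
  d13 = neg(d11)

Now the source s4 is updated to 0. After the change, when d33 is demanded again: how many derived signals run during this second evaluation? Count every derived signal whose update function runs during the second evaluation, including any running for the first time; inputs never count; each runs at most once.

First evaluation (everything demanded from the output):
  d1 = mul(-2, -1) = 2
  d2 = max2(2, -2) = 2
  d4 = neg(2) = -2
  d5 = add(-2, 2) = 0
  d7 = max2(0, -2) = 0
  d8 = absv(0) = 0
  d9 = neg(0) = 0
  d11 = min2(2, 0) = 0
  d17 = absv(-1) = 1
  d18 = min2(0, 1) = 0
  d20 = add(0, 0) = 0
  d21 = sub(0, 0) = 0
  d23 = max2(0, 0) = 0
  d24 = absv(0) = 0
  d25 = max2(0, 1) = 1
  d26 = min2(0, 0) = 0
  d27 = absv(0) = 0
  d29 = min2(1, 0) = 0
  d30 = add(0, 0) = 0
  d31 = sub(0, 0) = 0
  d32 = add(0, 0) = 0
  d33 = max2(0, 0) = 0

Propagation after the edit:
  d1: runs — s4 -1->0; result 0.
  d2: runs — d1 2->0; result 0.
  d4: runs — d1 2->0; result 0.
  d5: runs — d4 -2->0; d2 2->0; result 0 (same value as before).
  d7: runs — d4 -2->0; result 0 (same value as before).
  d8: checked — values it read are unchanged (d7 unchanged); reused cached 0 without running.
  d9: checked — values it read are unchanged (d8 unchanged); reused cached 0 without running.
  d11: runs — d1 2->0; result 0 (same value as before).
  d17: runs — s4 -1->0; result 0.
  d18: runs — d17 1->0; result 0 (same value as before).
  d20: checked — values it read are unchanged (d7 unchanged, d7 unchanged); reused cached 0 without running.
  d21: checked — values it read are unchanged (d18 unchanged, d11 unchanged); reused cached 0 without running.
  d23: checked — values it read are unchanged (d21 unchanged, d20 unchanged); reused cached 0 without running.
  d24: checked — values it read are unchanged (d5 unchanged); reused cached 0 without running.
  d25: runs — d17 1->0; result 0.
  d26: checked — values it read are unchanged (d24 unchanged, d8 unchanged); reused cached 0 without running.
  d27: checked — values it read are unchanged (d18 unchanged); reused cached 0 without running.
  d29: runs — d25 1->0; result 0 (same value as before).
  d30: checked — values it read are unchanged (d27 unchanged, d29 unchanged); reused cached 0 without running.
  d31: checked — values it read are unchanged (d8 unchanged, d29 unchanged); reused cached 0 without running.
  d32: checked — values it read are unchanged (d31 unchanged, d30 unchanged); reused cached 0 without running.
  d33: checked — values it read are unchanged (d32 unchanged, d8 unchanged); reused cached 0 without running.

Key observation: the cutoff stops propagation at d8 — its inputs' values are unchanged, so it reuses its cache.

Derived signals that run: d1, d2, d4, d5, d7, d11, d17, d18, d25, d29 — 10 in total.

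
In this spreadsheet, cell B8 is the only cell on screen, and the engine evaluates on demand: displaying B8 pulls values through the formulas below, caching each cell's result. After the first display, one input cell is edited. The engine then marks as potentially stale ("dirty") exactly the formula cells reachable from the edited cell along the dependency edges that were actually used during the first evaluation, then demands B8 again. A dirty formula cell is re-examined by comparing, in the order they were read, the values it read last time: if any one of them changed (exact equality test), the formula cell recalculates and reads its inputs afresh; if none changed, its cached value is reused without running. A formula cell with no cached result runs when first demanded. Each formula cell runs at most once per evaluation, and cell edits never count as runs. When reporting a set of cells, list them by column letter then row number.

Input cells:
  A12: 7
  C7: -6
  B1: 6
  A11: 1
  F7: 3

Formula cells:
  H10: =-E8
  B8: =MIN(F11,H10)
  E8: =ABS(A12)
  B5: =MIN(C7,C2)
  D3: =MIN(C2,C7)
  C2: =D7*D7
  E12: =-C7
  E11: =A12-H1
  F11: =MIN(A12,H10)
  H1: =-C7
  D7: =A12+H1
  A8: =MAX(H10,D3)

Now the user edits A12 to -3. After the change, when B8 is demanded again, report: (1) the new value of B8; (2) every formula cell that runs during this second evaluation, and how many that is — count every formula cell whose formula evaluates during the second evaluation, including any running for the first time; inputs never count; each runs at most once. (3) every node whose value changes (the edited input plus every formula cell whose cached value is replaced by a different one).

Initial pass — values computed on the first demand:
  E8 = ABS(7) = 7
  H10 = -(7) = -7
  F11 = MIN(7, -7) = -7
  B8 = MIN(-7, -7) = -7

Second demand — change propagation:
  E8: re-runs because A12 7->-3; new result 3.
  H10: re-runs because E8 7->3; new result -3.
  F11: re-runs because A12 7->-3; H10 -7->-3; new result -3.
  B8: re-runs because F11 -7->-3; H10 -7->-3; new result -3.

B8 now evaluates to -3.
Run set: B8, E8, F11, H10 (4 run).
Changed values: A12, B8, E8, F11, H10.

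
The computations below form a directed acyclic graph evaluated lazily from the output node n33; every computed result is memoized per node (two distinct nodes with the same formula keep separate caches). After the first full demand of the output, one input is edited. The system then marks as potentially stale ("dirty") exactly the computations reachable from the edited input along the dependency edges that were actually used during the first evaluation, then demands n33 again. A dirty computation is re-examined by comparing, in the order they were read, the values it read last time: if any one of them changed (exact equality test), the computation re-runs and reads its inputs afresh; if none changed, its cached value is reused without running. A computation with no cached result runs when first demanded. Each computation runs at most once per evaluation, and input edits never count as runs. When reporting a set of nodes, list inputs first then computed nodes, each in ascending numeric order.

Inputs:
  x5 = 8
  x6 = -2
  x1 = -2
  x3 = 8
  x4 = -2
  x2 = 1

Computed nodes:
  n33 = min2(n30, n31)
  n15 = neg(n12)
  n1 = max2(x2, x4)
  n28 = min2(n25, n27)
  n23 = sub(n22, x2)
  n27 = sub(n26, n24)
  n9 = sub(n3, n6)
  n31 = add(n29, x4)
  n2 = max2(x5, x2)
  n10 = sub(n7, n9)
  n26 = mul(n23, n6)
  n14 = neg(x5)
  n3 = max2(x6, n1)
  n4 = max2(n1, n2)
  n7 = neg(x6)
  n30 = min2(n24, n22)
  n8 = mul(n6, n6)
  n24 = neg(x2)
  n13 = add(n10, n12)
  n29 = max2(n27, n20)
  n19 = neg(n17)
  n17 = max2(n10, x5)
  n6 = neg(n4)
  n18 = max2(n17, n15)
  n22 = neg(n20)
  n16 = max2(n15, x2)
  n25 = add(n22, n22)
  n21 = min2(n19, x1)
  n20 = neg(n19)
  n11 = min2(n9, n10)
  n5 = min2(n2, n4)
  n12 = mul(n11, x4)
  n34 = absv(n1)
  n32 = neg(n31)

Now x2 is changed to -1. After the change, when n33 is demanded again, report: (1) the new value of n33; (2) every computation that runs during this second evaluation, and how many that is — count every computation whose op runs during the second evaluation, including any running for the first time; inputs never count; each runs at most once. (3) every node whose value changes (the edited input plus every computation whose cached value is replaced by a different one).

Demanding n33 again yields -8.
15 computations run: n1, n2, n3, n4, n9, n10, n17, n23, n24, n26, n27, n29, n30, n31, n33.
The nodes whose values change: x2, n1, n3, n9, n10, n23, n24, n26, n27, n29, n31.
Note where the cutoff bites: n6 is checked, finds nothing changed, and keeps its cache.

First demand of the output computes:
  n1 = max2(1, -2) = 1
  n2 = max2(8, 1) = 8
  n3 = max2(-2, 1) = 1
  n4 = max2(1, 8) = 8
  n6 = neg(8) = -8
  n7 = neg(-2) = 2
  n9 = sub(1, -8) = 9
  n10 = sub(2, 9) = -7
  n17 = max2(-7, 8) = 8
  n19 = neg(8) = -8
  n20 = neg(-8) = 8
  n22 = neg(8) = -8
  n23 = sub(-8, 1) = -9
  n24 = neg(1) = -1
  n26 = mul(-9, -8) = 72
  n27 = sub(72, -1) = 73
  n29 = max2(73, 8) = 73
  n30 = min2(-1, -8) = -8
  n31 = add(73, -2) = 71
  n33 = min2(-8, 71) = -8

After the edit, cleaning proceeds:
  n1: a read changed (x2 1->-1) — executes, giving -1.
  n2: a read changed (x2 1->-1) — executes, giving 8 — identical to its old value.
  n3: a read changed (n1 1->-1) — executes, giving -1.
  n4: a read changed (n1 1->-1) — executes, giving 8 — identical to its old value.
  n6: dirty, but its reads are unchanged (n4 unchanged); cached -8 stands.
  n9: a read changed (n3 1->-1) — executes, giving 7.
  n10: a read changed (n9 9->7) — executes, giving -5.
  n17: a read changed (n10 -7->-5) — executes, giving 8 — identical to its old value.
  n19: dirty, but its reads are unchanged (n17 unchanged); cached -8 stands.
  n20: dirty, but its reads are unchanged (n19 unchanged); cached 8 stands.
  n22: dirty, but its reads are unchanged (n20 unchanged); cached -8 stands.
  n23: a read changed (x2 1->-1) — executes, giving -7.
  n24: a read changed (x2 1->-1) — executes, giving 1.
  n26: a read changed (n23 -9->-7) — executes, giving 56.
  n27: a read changed (n26 72->56; n24 -1->1) — executes, giving 55.
  n29: a read changed (n27 73->55) — executes, giving 55.
  n30: a read changed (n24 -1->1) — executes, giving -8 — identical to its old value.
  n31: a read changed (n29 73->55) — executes, giving 53.
  n33: a read changed (n31 71->53) — executes, giving -8 — identical to its old value.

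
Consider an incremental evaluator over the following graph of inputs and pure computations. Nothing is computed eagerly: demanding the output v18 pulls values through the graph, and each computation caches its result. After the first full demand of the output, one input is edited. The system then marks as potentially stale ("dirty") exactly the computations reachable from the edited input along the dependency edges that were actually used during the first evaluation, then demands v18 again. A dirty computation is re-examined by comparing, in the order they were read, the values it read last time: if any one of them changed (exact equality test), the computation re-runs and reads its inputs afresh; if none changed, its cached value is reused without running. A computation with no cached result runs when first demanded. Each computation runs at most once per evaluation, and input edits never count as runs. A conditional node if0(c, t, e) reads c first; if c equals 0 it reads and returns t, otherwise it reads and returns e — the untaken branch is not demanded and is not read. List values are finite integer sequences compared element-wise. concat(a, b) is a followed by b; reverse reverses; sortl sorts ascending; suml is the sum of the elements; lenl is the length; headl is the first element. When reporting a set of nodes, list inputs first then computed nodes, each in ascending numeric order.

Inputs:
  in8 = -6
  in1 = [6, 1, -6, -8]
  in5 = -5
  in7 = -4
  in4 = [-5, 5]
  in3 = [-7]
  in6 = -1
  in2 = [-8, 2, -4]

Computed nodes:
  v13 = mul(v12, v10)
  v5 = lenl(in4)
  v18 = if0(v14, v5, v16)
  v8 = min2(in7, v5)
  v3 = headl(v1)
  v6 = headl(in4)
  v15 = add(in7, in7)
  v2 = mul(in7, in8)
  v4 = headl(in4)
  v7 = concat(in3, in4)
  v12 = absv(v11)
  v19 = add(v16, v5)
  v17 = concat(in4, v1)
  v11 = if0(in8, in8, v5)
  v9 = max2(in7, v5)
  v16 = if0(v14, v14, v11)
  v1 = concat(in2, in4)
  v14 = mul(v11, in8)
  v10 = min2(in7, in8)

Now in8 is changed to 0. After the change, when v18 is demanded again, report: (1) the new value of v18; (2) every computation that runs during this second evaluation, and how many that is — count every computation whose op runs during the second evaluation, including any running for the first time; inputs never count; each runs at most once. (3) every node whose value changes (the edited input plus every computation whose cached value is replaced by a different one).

v18 now evaluates to 2.
Run set: v11, v14, v18 (3 run).
Changed values: in8, v11, v14.
The important point: the flipped condition redirects demand; v16 is left stale, never re-checked.

Initial pass — values computed on the first demand:
  v5 = lenl([-5, 5]) = 2
  v11 = if0(in8=-6 -> else branch v5) = 2
  v14 = mul(2, -6) = -12
  v16 = if0(v14=-12 -> else branch v11) = 2
  v18 = if0(v14=-12 -> else branch v16) = 2

Second demand — change propagation:
  v11: re-runs because in8 -6->0; new result 0.
  v14: re-runs because v11 2->0; in8 -6->0; new result 0.
  v16: dirty yet unreached — the second evaluation never asks for it.
  v18: re-runs because v14 -12->0; new result 2 (unchanged).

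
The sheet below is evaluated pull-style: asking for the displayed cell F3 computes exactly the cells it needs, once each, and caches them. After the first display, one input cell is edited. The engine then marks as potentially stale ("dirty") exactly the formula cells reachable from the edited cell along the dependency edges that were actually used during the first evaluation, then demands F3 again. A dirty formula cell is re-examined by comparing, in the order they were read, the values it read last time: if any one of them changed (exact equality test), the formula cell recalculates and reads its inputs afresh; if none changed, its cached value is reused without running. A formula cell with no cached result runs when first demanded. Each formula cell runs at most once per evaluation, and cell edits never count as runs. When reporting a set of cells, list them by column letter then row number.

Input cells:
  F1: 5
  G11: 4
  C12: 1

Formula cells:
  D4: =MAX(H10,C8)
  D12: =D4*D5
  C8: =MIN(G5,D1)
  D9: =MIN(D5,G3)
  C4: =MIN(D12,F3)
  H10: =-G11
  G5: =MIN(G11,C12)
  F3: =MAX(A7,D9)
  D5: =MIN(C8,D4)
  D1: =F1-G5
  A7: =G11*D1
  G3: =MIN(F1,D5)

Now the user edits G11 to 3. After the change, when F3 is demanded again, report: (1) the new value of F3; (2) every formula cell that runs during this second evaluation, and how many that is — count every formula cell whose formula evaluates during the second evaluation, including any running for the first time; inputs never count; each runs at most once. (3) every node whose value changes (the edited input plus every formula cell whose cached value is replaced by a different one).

Demanding F3 again yields 12.
5 formula cells run: A7, D4, F3, G5, H10.
The nodes whose values change: A7, F3, G11, H10.
Note where the cutoff bites: D1 is checked, finds nothing changed, and keeps its cache.

First demand of the output computes:
  G5 = MIN(4, 1) = 1
  D1 = 5 - 1 = 4
  A7 = 4 * 4 = 16
  C8 = MIN(1, 4) = 1
  H10 = -(4) = -4
  D4 = MAX(-4, 1) = 1
  D5 = MIN(1, 1) = 1
  G3 = MIN(5, 1) = 1
  D9 = MIN(1, 1) = 1
  F3 = MAX(16, 1) = 16

After the edit, cleaning proceeds:
  G5: a read changed (G11 4->3) — executes, giving 1 — identical to its old value.
  D1: dirty, but its reads are unchanged (F1 unchanged, G5 unchanged); cached 4 stands.
  A7: a read changed (G11 4->3) — executes, giving 12.
  C8: dirty, but its reads are unchanged (G5 unchanged, D1 unchanged); cached 1 stands.
  H10: a read changed (G11 4->3) — executes, giving -3.
  D4: a read changed (H10 -4->-3) — executes, giving 1 — identical to its old value.
  D5: dirty, but its reads are unchanged (C8 unchanged, D4 unchanged); cached 1 stands.
  G3: dirty, but its reads are unchanged (F1 unchanged, D5 unchanged); cached 1 stands.
  D9: dirty, but its reads are unchanged (D5 unchanged, G3 unchanged); cached 1 stands.
  F3: a read changed (A7 16->12) — executes, giving 12.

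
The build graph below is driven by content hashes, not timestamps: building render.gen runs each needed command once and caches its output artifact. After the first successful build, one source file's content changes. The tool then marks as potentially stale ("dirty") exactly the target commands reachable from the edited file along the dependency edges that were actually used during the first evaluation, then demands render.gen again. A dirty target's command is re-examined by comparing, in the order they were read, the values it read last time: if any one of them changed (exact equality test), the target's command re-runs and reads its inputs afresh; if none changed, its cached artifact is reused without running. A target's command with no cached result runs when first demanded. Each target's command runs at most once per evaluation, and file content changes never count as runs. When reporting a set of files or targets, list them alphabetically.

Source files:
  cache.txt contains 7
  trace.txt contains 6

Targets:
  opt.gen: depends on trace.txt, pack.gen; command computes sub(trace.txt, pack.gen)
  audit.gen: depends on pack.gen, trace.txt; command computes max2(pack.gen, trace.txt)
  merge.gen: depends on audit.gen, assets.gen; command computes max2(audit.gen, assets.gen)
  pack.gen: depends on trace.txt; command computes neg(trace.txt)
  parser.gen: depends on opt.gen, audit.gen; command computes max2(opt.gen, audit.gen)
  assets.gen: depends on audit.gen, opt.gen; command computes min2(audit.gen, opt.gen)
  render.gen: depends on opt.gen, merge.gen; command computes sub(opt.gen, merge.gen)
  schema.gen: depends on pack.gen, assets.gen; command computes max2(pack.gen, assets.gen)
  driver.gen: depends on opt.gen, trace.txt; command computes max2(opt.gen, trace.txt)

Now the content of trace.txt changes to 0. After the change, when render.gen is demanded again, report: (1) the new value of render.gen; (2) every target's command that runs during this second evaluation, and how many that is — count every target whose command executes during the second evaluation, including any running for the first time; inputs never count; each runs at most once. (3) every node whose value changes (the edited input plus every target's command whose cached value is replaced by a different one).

render.gen now evaluates to 0.
Run set: assets.gen, audit.gen, merge.gen, opt.gen, pack.gen, render.gen (6 run).
Changed values: assets.gen, audit.gen, merge.gen, opt.gen, pack.gen, render.gen, trace.txt.

Initial pass — values computed on the first demand:
  pack.gen = neg(6) = -6
  audit.gen = max2(-6, 6) = 6
  opt.gen = sub(6, -6) = 12
  assets.gen = min2(6, 12) = 6
  merge.gen = max2(6, 6) = 6
  render.gen = sub(12, 6) = 6

Second demand — change propagation:
  pack.gen: re-runs because trace.txt 6->0; new result 0.
  audit.gen: re-runs because pack.gen -6->0; trace.txt 6->0; new result 0.
  opt.gen: re-runs because trace.txt 6->0; pack.gen -6->0; new result 0.
  assets.gen: re-runs because audit.gen 6->0; opt.gen 12->0; new result 0.
  merge.gen: re-runs because audit.gen 6->0; assets.gen 6->0; new result 0.
  render.gen: re-runs because opt.gen 12->0; merge.gen 6->0; new result 0.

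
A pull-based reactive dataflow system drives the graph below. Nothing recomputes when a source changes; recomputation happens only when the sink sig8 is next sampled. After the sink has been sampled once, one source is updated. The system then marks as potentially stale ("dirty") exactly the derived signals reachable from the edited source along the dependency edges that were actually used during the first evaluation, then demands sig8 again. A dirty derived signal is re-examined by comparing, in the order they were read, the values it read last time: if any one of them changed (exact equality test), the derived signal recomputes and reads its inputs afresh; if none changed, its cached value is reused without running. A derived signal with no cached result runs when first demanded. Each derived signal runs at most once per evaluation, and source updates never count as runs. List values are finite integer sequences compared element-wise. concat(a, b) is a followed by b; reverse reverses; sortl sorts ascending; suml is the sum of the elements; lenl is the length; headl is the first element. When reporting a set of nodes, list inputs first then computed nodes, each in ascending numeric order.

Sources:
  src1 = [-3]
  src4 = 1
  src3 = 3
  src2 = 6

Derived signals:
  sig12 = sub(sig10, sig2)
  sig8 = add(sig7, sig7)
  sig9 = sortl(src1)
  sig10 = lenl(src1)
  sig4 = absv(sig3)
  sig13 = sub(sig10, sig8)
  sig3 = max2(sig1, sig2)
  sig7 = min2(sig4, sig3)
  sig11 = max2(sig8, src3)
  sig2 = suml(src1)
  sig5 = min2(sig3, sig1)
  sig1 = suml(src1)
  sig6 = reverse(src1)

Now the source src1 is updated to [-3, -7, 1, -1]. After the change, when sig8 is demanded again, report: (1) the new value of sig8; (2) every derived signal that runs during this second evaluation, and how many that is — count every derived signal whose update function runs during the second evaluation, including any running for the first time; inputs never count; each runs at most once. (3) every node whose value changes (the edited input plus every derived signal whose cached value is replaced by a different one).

New value of sig8: -20.
Derived signals that run: sig1, sig2, sig3, sig4, sig7, sig8 — 6 in total.
Values that change: src1, sig1, sig2, sig3, sig4, sig7, sig8.

First evaluation (everything demanded from the output):
  sig1 = suml([-3]) = -3
  sig2 = suml([-3]) = -3
  sig3 = max2(-3, -3) = -3
  sig4 = absv(-3) = 3
  sig7 = min2(3, -3) = -3
  sig8 = add(-3, -3) = -6

Propagation after the edit:
  sig1: runs — src1 [-3]->[-3, -7, 1, -1]; result -10.
  sig2: runs — src1 [-3]->[-3, -7, 1, -1]; result -10.
  sig3: runs — sig1 -3->-10; sig2 -3->-10; result -10.
  sig4: runs — sig3 -3->-10; result 10.
  sig7: runs — sig4 3->10; sig3 -3->-10; result -10.
  sig8: runs — sig7 -3->-10; sig7 -3->-10; result -20.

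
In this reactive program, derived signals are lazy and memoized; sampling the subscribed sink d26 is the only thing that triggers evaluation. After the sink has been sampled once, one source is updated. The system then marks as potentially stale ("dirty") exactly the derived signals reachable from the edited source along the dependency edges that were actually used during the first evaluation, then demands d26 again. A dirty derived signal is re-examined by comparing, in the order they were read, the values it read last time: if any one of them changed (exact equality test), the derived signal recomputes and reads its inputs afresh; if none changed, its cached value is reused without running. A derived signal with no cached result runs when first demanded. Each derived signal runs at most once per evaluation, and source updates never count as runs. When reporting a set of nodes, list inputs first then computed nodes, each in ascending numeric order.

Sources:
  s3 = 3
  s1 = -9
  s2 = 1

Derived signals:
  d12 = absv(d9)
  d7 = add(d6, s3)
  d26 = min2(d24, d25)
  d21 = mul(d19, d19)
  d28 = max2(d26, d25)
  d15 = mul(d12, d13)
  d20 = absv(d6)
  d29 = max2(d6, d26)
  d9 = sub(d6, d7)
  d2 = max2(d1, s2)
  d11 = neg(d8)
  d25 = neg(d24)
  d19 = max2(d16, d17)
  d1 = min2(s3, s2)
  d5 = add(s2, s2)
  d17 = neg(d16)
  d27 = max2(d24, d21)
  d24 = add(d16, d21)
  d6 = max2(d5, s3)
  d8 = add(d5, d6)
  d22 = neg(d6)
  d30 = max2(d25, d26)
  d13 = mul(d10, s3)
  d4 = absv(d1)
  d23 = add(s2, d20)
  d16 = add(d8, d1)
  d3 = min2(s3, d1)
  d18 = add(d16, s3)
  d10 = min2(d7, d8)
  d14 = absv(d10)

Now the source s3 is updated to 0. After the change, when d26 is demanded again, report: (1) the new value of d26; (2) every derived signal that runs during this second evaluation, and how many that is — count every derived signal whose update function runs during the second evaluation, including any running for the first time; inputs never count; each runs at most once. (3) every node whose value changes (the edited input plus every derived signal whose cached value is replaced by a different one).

Demanding d26 again yields -20.
10 derived signals run: d1, d6, d8, d16, d17, d19, d21, d24, d25, d26.
The nodes whose values change: s3, d1, d6, d8, d16, d17, d19, d21, d24, d25, d26.

First demand of the output computes:
  d1 = min2(3, 1) = 1
  d5 = add(1, 1) = 2
  d6 = max2(2, 3) = 3
  d8 = add(2, 3) = 5
  d16 = add(5, 1) = 6
  d17 = neg(6) = -6
  d19 = max2(6, -6) = 6
  d21 = mul(6, 6) = 36
  d24 = add(6, 36) = 42
  d25 = neg(42) = -42
  d26 = min2(42, -42) = -42

After the edit, cleaning proceeds:
  d1: a read changed (s3 3->0) — executes, giving 0.
  d6: a read changed (s3 3->0) — executes, giving 2.
  d8: a read changed (d6 3->2) — executes, giving 4.
  d16: a read changed (d8 5->4; d1 1->0) — executes, giving 4.
  d17: a read changed (d16 6->4) — executes, giving -4.
  d19: a read changed (d16 6->4; d17 -6->-4) — executes, giving 4.
  d21: a read changed (d19 6->4; d19 6->4) — executes, giving 16.
  d24: a read changed (d16 6->4; d21 36->16) — executes, giving 20.
  d25: a read changed (d24 42->20) — executes, giving -20.
  d26: a read changed (d24 42->20; d25 -42->-20) — executes, giving -20.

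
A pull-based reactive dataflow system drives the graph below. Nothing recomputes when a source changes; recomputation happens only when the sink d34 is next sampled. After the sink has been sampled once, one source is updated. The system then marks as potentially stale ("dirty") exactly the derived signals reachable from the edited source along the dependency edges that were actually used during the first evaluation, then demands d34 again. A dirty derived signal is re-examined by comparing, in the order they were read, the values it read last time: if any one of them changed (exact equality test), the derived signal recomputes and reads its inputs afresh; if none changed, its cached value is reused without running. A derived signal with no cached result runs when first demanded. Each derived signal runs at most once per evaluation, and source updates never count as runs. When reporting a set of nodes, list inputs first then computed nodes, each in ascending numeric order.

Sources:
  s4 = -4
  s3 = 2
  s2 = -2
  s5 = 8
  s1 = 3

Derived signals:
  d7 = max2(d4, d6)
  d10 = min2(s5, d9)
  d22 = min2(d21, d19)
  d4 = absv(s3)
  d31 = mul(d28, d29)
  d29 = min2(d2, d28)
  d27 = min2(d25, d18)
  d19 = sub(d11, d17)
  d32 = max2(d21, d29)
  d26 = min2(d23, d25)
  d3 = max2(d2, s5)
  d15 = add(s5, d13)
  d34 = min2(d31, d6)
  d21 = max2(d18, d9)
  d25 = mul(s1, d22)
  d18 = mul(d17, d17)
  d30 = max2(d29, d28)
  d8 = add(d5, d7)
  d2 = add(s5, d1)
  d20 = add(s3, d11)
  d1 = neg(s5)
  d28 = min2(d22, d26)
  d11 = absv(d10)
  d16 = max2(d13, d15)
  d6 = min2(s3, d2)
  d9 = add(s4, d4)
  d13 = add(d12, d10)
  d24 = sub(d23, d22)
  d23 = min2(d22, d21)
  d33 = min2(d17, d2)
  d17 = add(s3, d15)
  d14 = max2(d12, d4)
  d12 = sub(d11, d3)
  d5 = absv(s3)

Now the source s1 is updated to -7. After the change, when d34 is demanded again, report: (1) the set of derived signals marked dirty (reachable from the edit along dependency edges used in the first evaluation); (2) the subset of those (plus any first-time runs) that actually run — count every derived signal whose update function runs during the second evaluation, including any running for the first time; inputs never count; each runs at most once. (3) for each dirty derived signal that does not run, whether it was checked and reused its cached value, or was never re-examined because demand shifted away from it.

First evaluation (everything demanded from the output):
  d1 = neg(8) = -8
  d2 = add(8, -8) = 0
  d3 = max2(0, 8) = 8
  d4 = absv(2) = 2
  d6 = min2(2, 0) = 0
  d9 = add(-4, 2) = -2
  d10 = min2(8, -2) = -2
  d11 = absv(-2) = 2
  d12 = sub(2, 8) = -6
  d13 = add(-6, -2) = -8
  d15 = add(8, -8) = 0
  d17 = add(2, 0) = 2
  d18 = mul(2, 2) = 4
  d19 = sub(2, 2) = 0
  d21 = max2(4, -2) = 4
  d22 = min2(4, 0) = 0
  d23 = min2(0, 4) = 0
  d25 = mul(3, 0) = 0
  d26 = min2(0, 0) = 0
  d28 = min2(0, 0) = 0
  d29 = min2(0, 0) = 0
  d31 = mul(0, 0) = 0
  d34 = min2(0, 0) = 0

Propagation after the edit:
  d25: runs — s1 3->-7; result 0 (same value as before).
  d26: checked — values it read are unchanged (d23 unchanged, d25 unchanged); reused cached 0 without running.
  d28: checked — values it read are unchanged (d22 unchanged, d26 unchanged); reused cached 0 without running.
  d29: checked — values it read are unchanged (d2 unchanged, d28 unchanged); reused cached 0 without running.
  d31: checked — values it read are unchanged (d28 unchanged, d29 unchanged); reused cached 0 without running.
  d34: checked — values it read are unchanged (d31 unchanged, d6 unchanged); reused cached 0 without running.

Key observation: the change is absorbed at d25 — it re-runs but produces the same value, and the output's value is unchanged.

Marked dirty: d25, d26, d28, d29, d31, d34.
Derived signals that run: d25 — 1 in total.
Checked but reused from cache: d26, d28, d29, d31, d34.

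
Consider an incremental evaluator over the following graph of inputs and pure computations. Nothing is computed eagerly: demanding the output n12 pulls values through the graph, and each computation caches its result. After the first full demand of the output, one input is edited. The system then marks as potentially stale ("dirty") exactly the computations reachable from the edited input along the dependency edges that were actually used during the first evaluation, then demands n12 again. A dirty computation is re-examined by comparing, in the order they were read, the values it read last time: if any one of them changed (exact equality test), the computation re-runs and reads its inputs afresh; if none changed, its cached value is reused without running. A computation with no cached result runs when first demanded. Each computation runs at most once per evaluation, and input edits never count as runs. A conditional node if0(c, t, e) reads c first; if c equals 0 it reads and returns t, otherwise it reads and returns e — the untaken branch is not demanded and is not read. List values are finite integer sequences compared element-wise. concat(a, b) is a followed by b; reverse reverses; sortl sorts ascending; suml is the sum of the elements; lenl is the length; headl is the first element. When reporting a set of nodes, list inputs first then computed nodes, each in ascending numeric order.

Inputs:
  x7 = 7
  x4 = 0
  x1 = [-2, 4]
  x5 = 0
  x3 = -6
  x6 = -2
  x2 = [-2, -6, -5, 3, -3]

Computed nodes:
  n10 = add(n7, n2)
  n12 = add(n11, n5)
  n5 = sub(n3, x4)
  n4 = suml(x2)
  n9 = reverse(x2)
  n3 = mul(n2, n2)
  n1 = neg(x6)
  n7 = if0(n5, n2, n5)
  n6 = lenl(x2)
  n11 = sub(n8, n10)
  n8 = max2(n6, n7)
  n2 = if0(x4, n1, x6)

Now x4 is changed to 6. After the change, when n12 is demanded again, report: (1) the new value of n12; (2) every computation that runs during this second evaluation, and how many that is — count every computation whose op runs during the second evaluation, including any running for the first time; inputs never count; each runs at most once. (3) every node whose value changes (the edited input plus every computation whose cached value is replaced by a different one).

n12 now evaluates to 7.
Run set: n2, n3, n5, n7, n8, n10, n11, n12 (8 run).
Changed values: x4, n2, n5, n7, n10, n11, n12.

Initial pass — values computed on the first demand:
  n1 = neg(-2) = 2
  n2 = if0(x4=0 -> then branch n1) = 2
  n3 = mul(2, 2) = 4
  n5 = sub(4, 0) = 4
  n6 = lenl([-2, -6, -5, 3, -3]) = 5
  n7 = if0(n5=4 -> else branch n5) = 4
  n8 = max2(5, 4) = 5
  n10 = add(4, 2) = 6
  n11 = sub(5, 6) = -1
  n12 = add(-1, 4) = 3

Second demand — change propagation:
  n2: re-runs because x4 0->6; new result -2.
  n3: re-runs because n2 2->-2; n2 2->-2; new result 4 (unchanged).
  n5: re-runs because x4 0->6; new result -2.
  n7: re-runs because n5 4->-2; n5 4->-2; new result -2.
  n8: re-runs because n7 4->-2; new result 5 (unchanged).
  n10: re-runs because n7 4->-2; n2 2->-2; new result -4.
  n11: re-runs because n10 6->-4; new result 9.
  n12: re-runs because n11 -1->9; n5 4->-2; new result 7.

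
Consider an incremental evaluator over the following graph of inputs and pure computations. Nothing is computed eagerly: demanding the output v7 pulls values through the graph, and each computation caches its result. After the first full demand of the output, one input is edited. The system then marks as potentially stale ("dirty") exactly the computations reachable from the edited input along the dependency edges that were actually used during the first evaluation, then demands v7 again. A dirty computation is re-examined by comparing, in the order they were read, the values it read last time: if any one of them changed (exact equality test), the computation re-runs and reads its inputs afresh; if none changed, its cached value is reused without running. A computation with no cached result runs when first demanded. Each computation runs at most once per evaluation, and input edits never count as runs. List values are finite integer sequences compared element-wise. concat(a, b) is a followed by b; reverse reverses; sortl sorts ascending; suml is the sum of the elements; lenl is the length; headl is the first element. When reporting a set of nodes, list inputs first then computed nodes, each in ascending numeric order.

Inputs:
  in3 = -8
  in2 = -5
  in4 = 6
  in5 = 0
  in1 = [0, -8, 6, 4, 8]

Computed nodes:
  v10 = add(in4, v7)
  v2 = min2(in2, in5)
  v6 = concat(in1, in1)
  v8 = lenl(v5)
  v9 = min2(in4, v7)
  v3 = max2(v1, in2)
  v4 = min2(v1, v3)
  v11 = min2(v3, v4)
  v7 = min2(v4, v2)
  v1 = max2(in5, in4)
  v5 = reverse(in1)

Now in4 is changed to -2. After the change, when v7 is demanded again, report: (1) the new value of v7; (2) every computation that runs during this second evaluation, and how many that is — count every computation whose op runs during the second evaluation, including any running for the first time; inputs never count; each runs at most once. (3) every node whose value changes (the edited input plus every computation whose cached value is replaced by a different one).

v7 now evaluates to -5.
Run set: v1, v3, v4, v7 (4 run).
Changed values: in4, v1, v3, v4.

Initial pass — values computed on the first demand:
  v1 = max2(0, 6) = 6
  v2 = min2(-5, 0) = -5
  v3 = max2(6, -5) = 6
  v4 = min2(6, 6) = 6
  v7 = min2(6, -5) = -5

Second demand — change propagation:
  v1: re-runs because in4 6->-2; new result 0.
  v3: re-runs because v1 6->0; new result 0.
  v4: re-runs because v1 6->0; v3 6->0; new result 0.
  v7: re-runs because v4 6->0; new result -5 (unchanged).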